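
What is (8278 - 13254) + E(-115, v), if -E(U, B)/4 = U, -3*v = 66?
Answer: -4516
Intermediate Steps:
v = -22 (v = -⅓*66 = -22)
E(U, B) = -4*U
(8278 - 13254) + E(-115, v) = (8278 - 13254) - 4*(-115) = -4976 + 460 = -4516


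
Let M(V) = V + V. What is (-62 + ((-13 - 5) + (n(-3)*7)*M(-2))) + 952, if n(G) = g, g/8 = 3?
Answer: 200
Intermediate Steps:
g = 24 (g = 8*3 = 24)
n(G) = 24
M(V) = 2*V
(-62 + ((-13 - 5) + (n(-3)*7)*M(-2))) + 952 = (-62 + ((-13 - 5) + (24*7)*(2*(-2)))) + 952 = (-62 + ((-13 - 1*5) + 168*(-4))) + 952 = (-62 + ((-13 - 5) - 672)) + 952 = (-62 + (-18 - 672)) + 952 = (-62 - 690) + 952 = -752 + 952 = 200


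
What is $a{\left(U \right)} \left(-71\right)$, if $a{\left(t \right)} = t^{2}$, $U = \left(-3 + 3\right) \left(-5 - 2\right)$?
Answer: $0$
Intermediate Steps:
$U = 0$ ($U = 0 \left(-7\right) = 0$)
$a{\left(U \right)} \left(-71\right) = 0^{2} \left(-71\right) = 0 \left(-71\right) = 0$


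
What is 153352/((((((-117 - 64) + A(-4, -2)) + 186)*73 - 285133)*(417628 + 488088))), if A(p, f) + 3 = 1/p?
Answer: -153352/258133815009 ≈ -5.9408e-7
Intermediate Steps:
A(p, f) = -3 + 1/p
153352/((((((-117 - 64) + A(-4, -2)) + 186)*73 - 285133)*(417628 + 488088))) = 153352/((((((-117 - 64) + (-3 + 1/(-4))) + 186)*73 - 285133)*(417628 + 488088))) = 153352/(((((-181 + (-3 - 1/4)) + 186)*73 - 285133)*905716)) = 153352/(((((-181 - 13/4) + 186)*73 - 285133)*905716)) = 153352/((((-737/4 + 186)*73 - 285133)*905716)) = 153352/((((7/4)*73 - 285133)*905716)) = 153352/(((511/4 - 285133)*905716)) = 153352/((-1140021/4*905716)) = 153352/(-258133815009) = 153352*(-1/258133815009) = -153352/258133815009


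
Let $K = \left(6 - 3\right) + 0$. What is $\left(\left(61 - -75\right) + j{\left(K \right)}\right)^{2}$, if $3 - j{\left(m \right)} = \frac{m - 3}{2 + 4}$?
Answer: $19321$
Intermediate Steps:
$K = 3$ ($K = \left(6 - 3\right) + 0 = 3 + 0 = 3$)
$j{\left(m \right)} = \frac{7}{2} - \frac{m}{6}$ ($j{\left(m \right)} = 3 - \frac{m - 3}{2 + 4} = 3 - \frac{-3 + m}{6} = 3 - \left(-3 + m\right) \frac{1}{6} = 3 - \left(- \frac{1}{2} + \frac{m}{6}\right) = \frac{7}{2} - \frac{m}{6}$)
$\left(\left(61 - -75\right) + j{\left(K \right)}\right)^{2} = \left(\left(61 - -75\right) + \left(\frac{7}{2} - \frac{1}{2}\right)\right)^{2} = \left(\left(61 + 75\right) + \left(\frac{7}{2} - \frac{1}{2}\right)\right)^{2} = \left(136 + 3\right)^{2} = 139^{2} = 19321$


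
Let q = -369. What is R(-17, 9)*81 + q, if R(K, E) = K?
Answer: -1746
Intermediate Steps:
R(-17, 9)*81 + q = -17*81 - 369 = -1377 - 369 = -1746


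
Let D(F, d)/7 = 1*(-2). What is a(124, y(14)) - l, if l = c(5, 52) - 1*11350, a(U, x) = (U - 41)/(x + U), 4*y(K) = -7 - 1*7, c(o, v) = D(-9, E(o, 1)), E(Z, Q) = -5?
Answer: 2738890/241 ≈ 11365.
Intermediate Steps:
D(F, d) = -14 (D(F, d) = 7*(1*(-2)) = 7*(-2) = -14)
c(o, v) = -14
y(K) = -7/2 (y(K) = (-7 - 1*7)/4 = (-7 - 7)/4 = (¼)*(-14) = -7/2)
a(U, x) = (-41 + U)/(U + x)
l = -11364 (l = -14 - 1*11350 = -14 - 11350 = -11364)
a(124, y(14)) - l = (-41 + 124)/(124 - 7/2) - 1*(-11364) = 83/(241/2) + 11364 = (2/241)*83 + 11364 = 166/241 + 11364 = 2738890/241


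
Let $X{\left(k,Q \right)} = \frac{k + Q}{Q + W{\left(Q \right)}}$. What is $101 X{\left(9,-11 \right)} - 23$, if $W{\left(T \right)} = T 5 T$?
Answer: $- \frac{6932}{297} \approx -23.34$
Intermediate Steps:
$W{\left(T \right)} = 5 T^{2}$ ($W{\left(T \right)} = 5 T T = 5 T^{2}$)
$X{\left(k,Q \right)} = \frac{Q + k}{Q + 5 Q^{2}}$ ($X{\left(k,Q \right)} = \frac{k + Q}{Q + 5 Q^{2}} = \frac{Q + k}{Q + 5 Q^{2}}$)
$101 X{\left(9,-11 \right)} - 23 = 101 \frac{-11 + 9}{\left(-11\right) \left(1 + 5 \left(-11\right)\right)} - 23 = 101 \left(\left(- \frac{1}{11}\right) \frac{1}{1 - 55} \left(-2\right)\right) - 23 = 101 \left(\left(- \frac{1}{11}\right) \frac{1}{-54} \left(-2\right)\right) - 23 = 101 \left(\left(- \frac{1}{11}\right) \left(- \frac{1}{54}\right) \left(-2\right)\right) - 23 = 101 \left(- \frac{1}{297}\right) - 23 = - \frac{101}{297} - 23 = - \frac{6932}{297}$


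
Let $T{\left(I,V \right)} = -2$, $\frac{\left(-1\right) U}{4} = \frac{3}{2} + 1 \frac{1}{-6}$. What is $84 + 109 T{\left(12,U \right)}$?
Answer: $-134$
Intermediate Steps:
$U = - \frac{16}{3}$ ($U = - 4 \left(\frac{3}{2} + 1 \frac{1}{-6}\right) = - 4 \left(3 \cdot \frac{1}{2} + 1 \left(- \frac{1}{6}\right)\right) = - 4 \left(\frac{3}{2} - \frac{1}{6}\right) = \left(-4\right) \frac{4}{3} = - \frac{16}{3} \approx -5.3333$)
$84 + 109 T{\left(12,U \right)} = 84 + 109 \left(-2\right) = 84 - 218 = -134$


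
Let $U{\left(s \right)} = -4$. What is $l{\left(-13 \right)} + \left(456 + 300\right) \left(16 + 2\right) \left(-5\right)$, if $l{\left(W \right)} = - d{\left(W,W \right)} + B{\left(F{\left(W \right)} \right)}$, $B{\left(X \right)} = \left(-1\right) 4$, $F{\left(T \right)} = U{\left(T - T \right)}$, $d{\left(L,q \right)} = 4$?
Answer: $-68048$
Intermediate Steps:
$F{\left(T \right)} = -4$
$B{\left(X \right)} = -4$
$l{\left(W \right)} = -8$ ($l{\left(W \right)} = \left(-1\right) 4 - 4 = -4 - 4 = -8$)
$l{\left(-13 \right)} + \left(456 + 300\right) \left(16 + 2\right) \left(-5\right) = -8 + \left(456 + 300\right) \left(16 + 2\right) \left(-5\right) = -8 + 756 \cdot 18 \left(-5\right) = -8 + 756 \left(-90\right) = -8 - 68040 = -68048$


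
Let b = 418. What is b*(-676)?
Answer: -282568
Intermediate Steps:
b*(-676) = 418*(-676) = -282568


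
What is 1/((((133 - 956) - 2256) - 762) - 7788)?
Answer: -1/11629 ≈ -8.5992e-5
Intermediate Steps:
1/((((133 - 956) - 2256) - 762) - 7788) = 1/(((-823 - 2256) - 762) - 7788) = 1/((-3079 - 762) - 7788) = 1/(-3841 - 7788) = 1/(-11629) = -1/11629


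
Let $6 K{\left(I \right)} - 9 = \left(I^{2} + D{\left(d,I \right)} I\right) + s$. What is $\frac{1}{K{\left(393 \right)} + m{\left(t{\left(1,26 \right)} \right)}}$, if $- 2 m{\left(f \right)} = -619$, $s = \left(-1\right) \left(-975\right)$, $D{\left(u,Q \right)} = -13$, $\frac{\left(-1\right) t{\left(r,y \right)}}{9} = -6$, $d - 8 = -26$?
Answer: $\frac{2}{50727} \approx 3.9427 \cdot 10^{-5}$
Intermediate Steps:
$d = -18$ ($d = 8 - 26 = -18$)
$t{\left(r,y \right)} = 54$ ($t{\left(r,y \right)} = \left(-9\right) \left(-6\right) = 54$)
$s = 975$
$m{\left(f \right)} = \frac{619}{2}$ ($m{\left(f \right)} = \left(- \frac{1}{2}\right) \left(-619\right) = \frac{619}{2}$)
$K{\left(I \right)} = 164 - \frac{13 I}{6} + \frac{I^{2}}{6}$ ($K{\left(I \right)} = \frac{3}{2} + \frac{\left(I^{2} - 13 I\right) + 975}{6} = \frac{3}{2} + \frac{975 + I^{2} - 13 I}{6} = \frac{3}{2} + \left(\frac{325}{2} - \frac{13 I}{6} + \frac{I^{2}}{6}\right) = 164 - \frac{13 I}{6} + \frac{I^{2}}{6}$)
$\frac{1}{K{\left(393 \right)} + m{\left(t{\left(1,26 \right)} \right)}} = \frac{1}{\left(164 - \frac{1703}{2} + \frac{393^{2}}{6}\right) + \frac{619}{2}} = \frac{1}{\left(164 - \frac{1703}{2} + \frac{1}{6} \cdot 154449\right) + \frac{619}{2}} = \frac{1}{\left(164 - \frac{1703}{2} + \frac{51483}{2}\right) + \frac{619}{2}} = \frac{1}{25054 + \frac{619}{2}} = \frac{1}{\frac{50727}{2}} = \frac{2}{50727}$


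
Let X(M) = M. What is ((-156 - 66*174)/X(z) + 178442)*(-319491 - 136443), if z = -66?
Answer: -895820035068/11 ≈ -8.1438e+10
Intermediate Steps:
((-156 - 66*174)/X(z) + 178442)*(-319491 - 136443) = ((-156 - 66*174)/(-66) + 178442)*(-319491 - 136443) = ((-156 - 11484)*(-1/66) + 178442)*(-455934) = (-11640*(-1/66) + 178442)*(-455934) = (1940/11 + 178442)*(-455934) = (1964802/11)*(-455934) = -895820035068/11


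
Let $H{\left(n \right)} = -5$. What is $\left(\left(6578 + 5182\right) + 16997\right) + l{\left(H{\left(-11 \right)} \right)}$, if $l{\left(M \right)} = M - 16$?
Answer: $28736$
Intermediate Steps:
$l{\left(M \right)} = -16 + M$
$\left(\left(6578 + 5182\right) + 16997\right) + l{\left(H{\left(-11 \right)} \right)} = \left(\left(6578 + 5182\right) + 16997\right) - 21 = \left(11760 + 16997\right) - 21 = 28757 - 21 = 28736$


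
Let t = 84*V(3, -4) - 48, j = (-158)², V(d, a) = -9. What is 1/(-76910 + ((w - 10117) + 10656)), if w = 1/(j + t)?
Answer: -24160/1845123359 ≈ -1.3094e-5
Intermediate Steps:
j = 24964
t = -804 (t = 84*(-9) - 48 = -756 - 48 = -804)
w = 1/24160 (w = 1/(24964 - 804) = 1/24160 ≈ 4.1391e-5)
1/(-76910 + ((w - 10117) + 10656)) = 1/(-76910 + ((1/24160 - 10117) + 10656)) = 1/(-76910 + (-244426719/24160 + 10656)) = 1/(-76910 + 13022241/24160) = 1/(-1845123359/24160) = -24160/1845123359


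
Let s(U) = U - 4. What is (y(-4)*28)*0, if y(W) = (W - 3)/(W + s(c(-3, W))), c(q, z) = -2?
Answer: 0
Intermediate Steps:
s(U) = -4 + U
y(W) = (-3 + W)/(-6 + W) (y(W) = (W - 3)/(W + (-4 - 2)) = (-3 + W)/(W - 6) = (-3 + W)/(-6 + W))
(y(-4)*28)*0 = (((-3 - 4)/(-6 - 4))*28)*0 = ((-7/(-10))*28)*0 = (-⅒*(-7)*28)*0 = ((7/10)*28)*0 = (98/5)*0 = 0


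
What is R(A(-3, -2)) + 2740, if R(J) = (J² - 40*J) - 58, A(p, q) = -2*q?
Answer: 2538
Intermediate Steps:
R(J) = -58 + J² - 40*J
R(A(-3, -2)) + 2740 = (-58 + (-2*(-2))² - (-80)*(-2)) + 2740 = (-58 + 4² - 40*4) + 2740 = (-58 + 16 - 160) + 2740 = -202 + 2740 = 2538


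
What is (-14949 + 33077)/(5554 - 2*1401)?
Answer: 1133/172 ≈ 6.5872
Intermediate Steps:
(-14949 + 33077)/(5554 - 2*1401) = 18128/(5554 - 2802) = 18128/2752 = 18128*(1/2752) = 1133/172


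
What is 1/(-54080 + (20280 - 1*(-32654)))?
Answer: -1/1146 ≈ -0.00087260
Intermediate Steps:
1/(-54080 + (20280 - 1*(-32654))) = 1/(-54080 + (20280 + 32654)) = 1/(-54080 + 52934) = 1/(-1146) = -1/1146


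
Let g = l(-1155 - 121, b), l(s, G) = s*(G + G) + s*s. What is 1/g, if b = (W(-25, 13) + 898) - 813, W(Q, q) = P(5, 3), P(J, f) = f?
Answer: 1/1403600 ≈ 7.1245e-7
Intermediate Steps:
W(Q, q) = 3
b = 88 (b = (3 + 898) - 813 = 901 - 813 = 88)
l(s, G) = s**2 + 2*G*s (l(s, G) = s*(2*G) + s**2 = 2*G*s + s**2 = s**2 + 2*G*s)
g = 1403600 (g = (-1155 - 121)*((-1155 - 121) + 2*88) = -1276*(-1276 + 176) = -1276*(-1100) = 1403600)
1/g = 1/1403600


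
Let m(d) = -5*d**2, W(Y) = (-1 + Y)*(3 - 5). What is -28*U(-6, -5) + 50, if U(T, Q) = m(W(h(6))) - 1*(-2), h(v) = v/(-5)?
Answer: 13522/5 ≈ 2704.4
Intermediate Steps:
h(v) = -v/5 (h(v) = v*(-1/5) = -v/5)
W(Y) = 2 - 2*Y (W(Y) = (-1 + Y)*(-2) = 2 - 2*Y)
U(T, Q) = -474/5 (U(T, Q) = -5*(2 - (-2)*6/5)**2 - 1*(-2) = -5*(2 - 2*(-6/5))**2 + 2 = -5*(2 + 12/5)**2 + 2 = -5*(22/5)**2 + 2 = -5*484/25 + 2 = -484/5 + 2 = -474/5)
-28*U(-6, -5) + 50 = -28*(-474/5) + 50 = 13272/5 + 50 = 13522/5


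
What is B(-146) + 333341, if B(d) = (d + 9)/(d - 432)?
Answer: 192671235/578 ≈ 3.3334e+5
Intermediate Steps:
B(d) = (9 + d)/(-432 + d)
B(-146) + 333341 = (9 - 146)/(-432 - 146) + 333341 = -137/(-578) + 333341 = -1/578*(-137) + 333341 = 137/578 + 333341 = 192671235/578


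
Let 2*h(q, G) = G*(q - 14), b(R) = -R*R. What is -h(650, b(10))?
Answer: 31800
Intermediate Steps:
b(R) = -R²
h(q, G) = G*(-14 + q)/2 (h(q, G) = (G*(q - 14))/2 = (G*(-14 + q))/2 = G*(-14 + q)/2)
-h(650, b(10)) = -(-1*10²)*(-14 + 650)/2 = -(-1*100)*636/2 = -(-100)*636/2 = -1*(-31800) = 31800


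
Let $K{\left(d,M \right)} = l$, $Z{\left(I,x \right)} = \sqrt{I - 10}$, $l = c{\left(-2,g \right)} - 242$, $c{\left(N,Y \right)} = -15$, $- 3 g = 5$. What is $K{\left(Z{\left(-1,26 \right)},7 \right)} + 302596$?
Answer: $302339$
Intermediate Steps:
$g = - \frac{5}{3}$ ($g = \left(- \frac{1}{3}\right) 5 = - \frac{5}{3} \approx -1.6667$)
$l = -257$ ($l = -15 - 242 = -257$)
$Z{\left(I,x \right)} = \sqrt{-10 + I}$
$K{\left(d,M \right)} = -257$
$K{\left(Z{\left(-1,26 \right)},7 \right)} + 302596 = -257 + 302596 = 302339$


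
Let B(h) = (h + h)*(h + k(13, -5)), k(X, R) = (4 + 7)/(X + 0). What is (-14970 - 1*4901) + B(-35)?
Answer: -227243/13 ≈ -17480.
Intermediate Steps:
k(X, R) = 11/X
B(h) = 2*h*(11/13 + h) (B(h) = (h + h)*(h + 11/13) = (2*h)*(h + 11*(1/13)) = (2*h)*(h + 11/13) = (2*h)*(11/13 + h) = 2*h*(11/13 + h))
(-14970 - 1*4901) + B(-35) = (-14970 - 1*4901) + (2/13)*(-35)*(11 + 13*(-35)) = (-14970 - 4901) + (2/13)*(-35)*(11 - 455) = -19871 + (2/13)*(-35)*(-444) = -19871 + 31080/13 = -227243/13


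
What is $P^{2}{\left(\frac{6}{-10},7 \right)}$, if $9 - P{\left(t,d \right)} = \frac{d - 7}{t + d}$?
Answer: $81$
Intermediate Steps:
$P{\left(t,d \right)} = 9 - \frac{-7 + d}{d + t}$ ($P{\left(t,d \right)} = 9 - \frac{d - 7}{t + d} = 9 - \frac{-7 + d}{d + t}$)
$P^{2}{\left(\frac{6}{-10},7 \right)} = \left(\frac{7 + 8 \cdot 7 + 9 \frac{6}{-10}}{7 + \frac{6}{-10}}\right)^{2} = \left(\frac{7 + 56 + 9 \cdot 6 \left(- \frac{1}{10}\right)}{7 + 6 \left(- \frac{1}{10}\right)}\right)^{2} = \left(\frac{7 + 56 + 9 \left(- \frac{3}{5}\right)}{7 - \frac{3}{5}}\right)^{2} = \left(\frac{7 + 56 - \frac{27}{5}}{\frac{32}{5}}\right)^{2} = \left(\frac{5}{32} \cdot \frac{288}{5}\right)^{2} = 9^{2} = 81$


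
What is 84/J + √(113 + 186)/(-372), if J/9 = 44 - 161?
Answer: -28/351 - √299/372 ≈ -0.12626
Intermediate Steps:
J = -1053 (J = 9*(44 - 161) = 9*(-117) = -1053)
84/J + √(113 + 186)/(-372) = 84/(-1053) + √(113 + 186)/(-372) = 84*(-1/1053) + √299*(-1/372) = -28/351 - √299/372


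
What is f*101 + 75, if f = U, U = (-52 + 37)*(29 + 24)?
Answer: -80220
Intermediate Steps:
U = -795 (U = -15*53 = -795)
f = -795
f*101 + 75 = -795*101 + 75 = -80295 + 75 = -80220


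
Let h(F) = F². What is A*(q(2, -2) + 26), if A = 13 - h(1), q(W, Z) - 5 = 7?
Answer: 456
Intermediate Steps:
q(W, Z) = 12 (q(W, Z) = 5 + 7 = 12)
A = 12 (A = 13 - 1*1² = 13 - 1*1 = 13 - 1 = 12)
A*(q(2, -2) + 26) = 12*(12 + 26) = 12*38 = 456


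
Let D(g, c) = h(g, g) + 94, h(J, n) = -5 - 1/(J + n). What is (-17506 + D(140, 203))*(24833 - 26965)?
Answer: 2599313613/70 ≈ 3.7133e+7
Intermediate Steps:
D(g, c) = 94 + (-1 - 10*g)/(2*g) (D(g, c) = (-1 - 5*g - 5*g)/(g + g) + 94 = (-1 - 10*g)/((2*g)) + 94 = (1/(2*g))*(-1 - 10*g) + 94 = (-1 - 10*g)/(2*g) + 94 = 94 + (-1 - 10*g)/(2*g))
(-17506 + D(140, 203))*(24833 - 26965) = (-17506 + (89 - ½/140))*(24833 - 26965) = (-17506 + (89 - ½*1/140))*(-2132) = (-17506 + (89 - 1/280))*(-2132) = (-17506 + 24919/280)*(-2132) = -4876761/280*(-2132) = 2599313613/70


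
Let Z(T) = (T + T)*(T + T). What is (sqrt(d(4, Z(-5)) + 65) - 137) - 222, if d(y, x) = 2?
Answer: -359 + sqrt(67) ≈ -350.81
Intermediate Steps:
Z(T) = 4*T**2 (Z(T) = (2*T)*(2*T) = 4*T**2)
(sqrt(d(4, Z(-5)) + 65) - 137) - 222 = (sqrt(2 + 65) - 137) - 222 = (sqrt(67) - 137) - 222 = (-137 + sqrt(67)) - 222 = -359 + sqrt(67)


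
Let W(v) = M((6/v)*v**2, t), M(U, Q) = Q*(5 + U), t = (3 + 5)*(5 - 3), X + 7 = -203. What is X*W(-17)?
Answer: 325920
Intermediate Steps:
X = -210 (X = -7 - 203 = -210)
t = 16 (t = 8*2 = 16)
W(v) = 80 + 96*v (W(v) = 16*(5 + (6/v)*v**2) = 16*(5 + 6*v) = 80 + 96*v)
X*W(-17) = -210*(80 + 96*(-17)) = -210*(80 - 1632) = -210*(-1552) = 325920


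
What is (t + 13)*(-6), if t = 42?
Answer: -330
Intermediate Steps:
(t + 13)*(-6) = (42 + 13)*(-6) = 55*(-6) = -330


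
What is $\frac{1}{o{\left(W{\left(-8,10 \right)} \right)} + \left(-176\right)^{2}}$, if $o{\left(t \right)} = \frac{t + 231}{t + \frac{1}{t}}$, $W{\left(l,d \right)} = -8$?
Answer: $\frac{65}{2011656} \approx 3.2312 \cdot 10^{-5}$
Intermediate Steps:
$o{\left(t \right)} = \frac{231 + t}{t + \frac{1}{t}}$
$\frac{1}{o{\left(W{\left(-8,10 \right)} \right)} + \left(-176\right)^{2}} = \frac{1}{- \frac{8 \left(231 - 8\right)}{1 + \left(-8\right)^{2}} + \left(-176\right)^{2}} = \frac{1}{\left(-8\right) \frac{1}{1 + 64} \cdot 223 + 30976} = \frac{1}{\left(-8\right) \frac{1}{65} \cdot 223 + 30976} = \frac{1}{- \frac{1784}{65} + 30976} = \frac{1}{\frac{2011656}{65}} = \frac{65}{2011656}$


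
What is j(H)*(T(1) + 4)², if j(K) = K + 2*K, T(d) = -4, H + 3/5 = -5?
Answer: 0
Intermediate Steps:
H = -28/5 (H = -⅗ - 5 = -28/5 ≈ -5.6000)
j(K) = 3*K
j(H)*(T(1) + 4)² = (3*(-28/5))*(-4 + 4)² = -84/5*0² = -84/5*0 = 0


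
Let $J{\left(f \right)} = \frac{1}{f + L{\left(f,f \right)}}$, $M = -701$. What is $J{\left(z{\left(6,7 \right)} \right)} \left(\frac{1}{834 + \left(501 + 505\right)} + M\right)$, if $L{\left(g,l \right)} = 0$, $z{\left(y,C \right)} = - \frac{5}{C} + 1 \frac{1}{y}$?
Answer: $\frac{27086619}{21160} \approx 1280.1$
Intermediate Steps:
$z{\left(y,C \right)} = \frac{1}{y} - \frac{5}{C}$ ($z{\left(y,C \right)} = - \frac{5}{C} + \frac{1}{y} = \frac{1}{y} - \frac{5}{C}$)
$J{\left(f \right)} = \frac{1}{f}$ ($J{\left(f \right)} = \frac{1}{f + 0} = \frac{1}{f}$)
$J{\left(z{\left(6,7 \right)} \right)} \left(\frac{1}{834 + \left(501 + 505\right)} + M\right) = \frac{\frac{1}{834 + \left(501 + 505\right)} - 701}{\frac{1}{6} - \frac{5}{7}} = \frac{\frac{1}{834 + 1006} - 701}{\frac{1}{6} - \frac{5}{7}} = \frac{\frac{1}{1840} - 701}{\frac{1}{6} - \frac{5}{7}} = \frac{\frac{1}{1840} - 701}{- \frac{23}{42}} = \left(- \frac{42}{23}\right) \left(- \frac{1289839}{1840}\right) = \frac{27086619}{21160}$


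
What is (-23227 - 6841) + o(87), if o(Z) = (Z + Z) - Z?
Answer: -29981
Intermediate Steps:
o(Z) = Z (o(Z) = 2*Z - Z = Z)
(-23227 - 6841) + o(87) = (-23227 - 6841) + 87 = -30068 + 87 = -29981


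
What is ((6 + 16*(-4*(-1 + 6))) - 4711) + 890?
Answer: -4135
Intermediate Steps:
((6 + 16*(-4*(-1 + 6))) - 4711) + 890 = ((6 + 16*(-4*5)) - 4711) + 890 = ((6 + 16*(-20)) - 4711) + 890 = ((6 - 320) - 4711) + 890 = (-314 - 4711) + 890 = -5025 + 890 = -4135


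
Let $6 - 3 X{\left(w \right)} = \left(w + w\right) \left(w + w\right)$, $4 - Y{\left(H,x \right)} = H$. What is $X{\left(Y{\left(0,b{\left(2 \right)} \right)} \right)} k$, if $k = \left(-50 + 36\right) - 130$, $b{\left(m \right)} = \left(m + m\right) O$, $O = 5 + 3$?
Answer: $2784$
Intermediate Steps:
$O = 8$
$b{\left(m \right)} = 16 m$ ($b{\left(m \right)} = \left(m + m\right) 8 = 2 m 8 = 16 m$)
$Y{\left(H,x \right)} = 4 - H$
$k = -144$ ($k = -14 - 130 = -144$)
$X{\left(w \right)} = 2 - \frac{4 w^{2}}{3}$ ($X{\left(w \right)} = 2 - \frac{\left(w + w\right) \left(w + w\right)}{3} = 2 - \frac{2 w 2 w}{3} = 2 - \frac{4 w^{2}}{3}$)
$X{\left(Y{\left(0,b{\left(2 \right)} \right)} \right)} k = \left(2 - \frac{4 \left(4 - 0\right)^{2}}{3}\right) \left(-144\right) = \left(2 - \frac{4 \left(4 + 0\right)^{2}}{3}\right) \left(-144\right) = \left(2 - \frac{4 \cdot 4^{2}}{3}\right) \left(-144\right) = \left(2 - \frac{64}{3}\right) \left(-144\right) = \left(- \frac{58}{3}\right) \left(-144\right) = 2784$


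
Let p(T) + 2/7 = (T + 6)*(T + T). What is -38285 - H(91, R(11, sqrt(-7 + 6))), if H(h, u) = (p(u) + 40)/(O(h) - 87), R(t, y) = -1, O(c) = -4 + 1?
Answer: -12059671/315 ≈ -38285.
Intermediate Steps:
p(T) = -2/7 + 2*T*(6 + T) (p(T) = -2/7 + (T + 6)*(T + T) = -2/7 + (6 + T)*(2*T) = -2/7 + 2*T*(6 + T))
O(c) = -3
H(h, u) = -139/315 - 2*u/15 - u**2/45 (H(h, u) = ((-2/7 + 2*u**2 + 12*u) + 40)/(-3 - 87) = (278/7 + 2*u**2 + 12*u)/(-90) = (278/7 + 2*u**2 + 12*u)*(-1/90) = -139/315 - 2*u/15 - u**2/45)
-38285 - H(91, R(11, sqrt(-7 + 6))) = -38285 - (-139/315 - 2/15*(-1) - 1/45*(-1)**2) = -38285 - (-139/315 + 2/15 - 1/45*1) = -38285 - (-139/315 + 2/15 - 1/45) = -38285 - 1*(-104/315) = -38285 + 104/315 = -12059671/315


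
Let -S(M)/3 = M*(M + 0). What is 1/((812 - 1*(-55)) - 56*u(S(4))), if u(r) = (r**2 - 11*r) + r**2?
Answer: -1/286749 ≈ -3.4874e-6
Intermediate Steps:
S(M) = -3*M**2 (S(M) = -3*M*(M + 0) = -3*M*M = -3*M**2)
u(r) = -11*r + 2*r**2
1/((812 - 1*(-55)) - 56*u(S(4))) = 1/((812 - 1*(-55)) - 56*(-3*4**2)*(-11 + 2*(-3*4**2))) = 1/((812 + 55) - 56*(-3*16)*(-11 + 2*(-3*16))) = 1/(867 - (-2688)*(-11 + 2*(-48))) = 1/(867 - (-2688)*(-11 - 96)) = 1/(867 - (-2688)*(-107)) = 1/(867 - 56*5136) = 1/(867 - 287616) = 1/(-286749) = -1/286749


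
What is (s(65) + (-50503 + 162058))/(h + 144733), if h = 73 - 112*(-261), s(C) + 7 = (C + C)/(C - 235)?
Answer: 1896303/2958646 ≈ 0.64094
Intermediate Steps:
s(C) = -7 + 2*C/(-235 + C) (s(C) = -7 + (C + C)/(C - 235) = -7 + (2*C)/(-235 + C) = -7 + 2*C/(-235 + C))
h = 29305 (h = 73 + 29232 = 29305)
(s(65) + (-50503 + 162058))/(h + 144733) = (5*(329 - 1*65)/(-235 + 65) + (-50503 + 162058))/(29305 + 144733) = (5*(329 - 65)/(-170) + 111555)/174038 = (5*(-1/170)*264 + 111555)*(1/174038) = (-132/17 + 111555)*(1/174038) = (1896303/17)*(1/174038) = 1896303/2958646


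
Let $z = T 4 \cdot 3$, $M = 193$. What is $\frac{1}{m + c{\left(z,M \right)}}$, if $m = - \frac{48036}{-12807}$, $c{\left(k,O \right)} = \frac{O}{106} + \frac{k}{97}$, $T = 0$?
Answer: $\frac{452514}{2521189} \approx 0.17948$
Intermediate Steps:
$z = 0$ ($z = 0 \cdot 4 \cdot 3 = 0 \cdot 3 = 0$)
$c{\left(k,O \right)} = \frac{k}{97} + \frac{O}{106}$ ($c{\left(k,O \right)} = O \frac{1}{106} + k \frac{1}{97} = \frac{O}{106} + \frac{k}{97} = \frac{k}{97} + \frac{O}{106}$)
$m = \frac{16012}{4269}$ ($m = \left(-48036\right) \left(- \frac{1}{12807}\right) = \frac{16012}{4269} \approx 3.7508$)
$\frac{1}{m + c{\left(z,M \right)}} = \frac{1}{\frac{16012}{4269} + \left(\frac{1}{97} \cdot 0 + \frac{1}{106} \cdot 193\right)} = \frac{1}{\frac{16012}{4269} + \left(0 + \frac{193}{106}\right)} = \frac{1}{\frac{16012}{4269} + \frac{193}{106}} = \frac{1}{\frac{2521189}{452514}} = \frac{452514}{2521189}$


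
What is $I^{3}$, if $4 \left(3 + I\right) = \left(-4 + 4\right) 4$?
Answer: $-27$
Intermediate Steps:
$I = -3$ ($I = -3 + \frac{\left(-4 + 4\right) 4}{4} = -3 + \frac{0 \cdot 4}{4} = -3 + \frac{1}{4} \cdot 0 = -3 + 0 = -3$)
$I^{3} = \left(-3\right)^{3} = -27$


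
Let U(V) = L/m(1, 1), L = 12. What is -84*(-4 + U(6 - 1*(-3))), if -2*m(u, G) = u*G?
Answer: 2352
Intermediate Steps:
m(u, G) = -G*u/2 (m(u, G) = -u*G/2 = -G*u/2)
U(V) = -24 (U(V) = 12/((-½*1*1)) = 12/(-½) = 12*(-2) = -24)
-84*(-4 + U(6 - 1*(-3))) = -84*(-4 - 24) = -84*(-28) = 2352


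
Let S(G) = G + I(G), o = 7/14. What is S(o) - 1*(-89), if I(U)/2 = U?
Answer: 181/2 ≈ 90.500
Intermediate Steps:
o = ½ (o = 7*(1/14) = ½ ≈ 0.50000)
I(U) = 2*U
S(G) = 3*G (S(G) = G + 2*G = 3*G)
S(o) - 1*(-89) = 3*(½) - 1*(-89) = 3/2 + 89 = 181/2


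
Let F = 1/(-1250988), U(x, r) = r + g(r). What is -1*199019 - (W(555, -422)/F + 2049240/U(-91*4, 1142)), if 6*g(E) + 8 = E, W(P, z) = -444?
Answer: -739555815961/1331 ≈ -5.5564e+8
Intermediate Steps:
g(E) = -4/3 + E/6
U(x, r) = -4/3 + 7*r/6 (U(x, r) = r + (-4/3 + r/6) = -4/3 + 7*r/6)
F = -1/1250988 ≈ -7.9937e-7
-1*199019 - (W(555, -422)/F + 2049240/U(-91*4, 1142)) = -1*199019 - (-444/(-1/1250988) + 2049240/(-4/3 + (7/6)*1142)) = -199019 - (-444*(-1250988) + 2049240/(-4/3 + 3997/3)) = -199019 - (555438672 + 2049240/1331) = -199019 - 1*739290921672/1331 = -199019 - 739290921672/1331 = -739555815961/1331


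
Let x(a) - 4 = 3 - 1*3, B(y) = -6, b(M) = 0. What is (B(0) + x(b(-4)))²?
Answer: 4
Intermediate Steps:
x(a) = 4 (x(a) = 4 + (3 - 1*3) = 4 + (3 - 3) = 4 + 0 = 4)
(B(0) + x(b(-4)))² = (-6 + 4)² = (-2)² = 4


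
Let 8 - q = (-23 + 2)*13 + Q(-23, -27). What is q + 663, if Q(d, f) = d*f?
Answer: 323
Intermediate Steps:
q = -340 (q = 8 - ((-23 + 2)*13 - 23*(-27)) = 8 - (-21*13 + 621) = 8 - (-273 + 621) = 8 - 1*348 = 8 - 348 = -340)
q + 663 = -340 + 663 = 323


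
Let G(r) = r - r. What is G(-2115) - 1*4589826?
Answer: -4589826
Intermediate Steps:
G(r) = 0
G(-2115) - 1*4589826 = 0 - 1*4589826 = 0 - 4589826 = -4589826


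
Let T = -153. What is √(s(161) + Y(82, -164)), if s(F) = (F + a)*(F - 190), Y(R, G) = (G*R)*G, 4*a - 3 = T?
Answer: 3*√978618/2 ≈ 1483.9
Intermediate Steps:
a = -75/2 (a = ¾ + (¼)*(-153) = ¾ - 153/4 = -75/2 ≈ -37.500)
Y(R, G) = R*G²
s(F) = (-190 + F)*(-75/2 + F) (s(F) = (F - 75/2)*(F - 190) = (-75/2 + F)*(-190 + F) = (-190 + F)*(-75/2 + F))
√(s(161) + Y(82, -164)) = √((7125 + 161² - 455/2*161) + 82*(-164)²) = √((7125 + 25921 - 73255/2) + 82*26896) = √(-7163/2 + 2205472) = √(4403781/2) = 3*√978618/2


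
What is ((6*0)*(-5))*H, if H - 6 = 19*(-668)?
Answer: 0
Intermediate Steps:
H = -12686 (H = 6 + 19*(-668) = 6 - 12692 = -12686)
((6*0)*(-5))*H = ((6*0)*(-5))*(-12686) = (0*(-5))*(-12686) = 0*(-12686) = 0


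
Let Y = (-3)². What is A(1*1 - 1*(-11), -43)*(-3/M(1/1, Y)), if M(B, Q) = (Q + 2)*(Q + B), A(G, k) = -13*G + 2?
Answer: 21/5 ≈ 4.2000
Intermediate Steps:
A(G, k) = 2 - 13*G
Y = 9
M(B, Q) = (2 + Q)*(B + Q)
A(1*1 - 1*(-11), -43)*(-3/M(1/1, Y)) = (2 - 13*(1*1 - 1*(-11)))*(-3/(9² + 2/1 + 2*9 + 9/1)) = (2 - 13*(1 + 11))*(-3/(81 + 2*1 + 18 + 1*9)) = (2 - 13*12)*(-3/(81 + 2 + 18 + 9)) = (2 - 156)*(-3/110) = -(-462)/110 = -154*(-3/110) = 21/5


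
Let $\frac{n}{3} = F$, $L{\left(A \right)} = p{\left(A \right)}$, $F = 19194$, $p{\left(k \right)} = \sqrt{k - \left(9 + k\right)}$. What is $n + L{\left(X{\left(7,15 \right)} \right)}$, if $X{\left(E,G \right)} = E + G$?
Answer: $57582 + 3 i \approx 57582.0 + 3.0 i$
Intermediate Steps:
$p{\left(k \right)} = 3 i$ ($p{\left(k \right)} = \sqrt{-9} = 3 i$)
$L{\left(A \right)} = 3 i$
$n = 57582$ ($n = 3 \cdot 19194 = 57582$)
$n + L{\left(X{\left(7,15 \right)} \right)} = 57582 + 3 i$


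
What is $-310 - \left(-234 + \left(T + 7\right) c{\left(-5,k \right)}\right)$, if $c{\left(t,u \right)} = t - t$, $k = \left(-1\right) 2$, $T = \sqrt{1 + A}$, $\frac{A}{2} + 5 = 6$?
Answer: $-76$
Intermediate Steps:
$A = 2$ ($A = -10 + 2 \cdot 6 = -10 + 12 = 2$)
$T = \sqrt{3}$ ($T = \sqrt{1 + 2} = \sqrt{3} \approx 1.732$)
$k = -2$
$c{\left(t,u \right)} = 0$
$-310 - \left(-234 + \left(T + 7\right) c{\left(-5,k \right)}\right) = -310 - \left(-234 + \left(\sqrt{3} + 7\right) 0\right) = -310 - \left(-234 + \left(7 + \sqrt{3}\right) 0\right) = -310 - \left(-234 + 0\right) = -310 - -234 = -310 + 234 = -76$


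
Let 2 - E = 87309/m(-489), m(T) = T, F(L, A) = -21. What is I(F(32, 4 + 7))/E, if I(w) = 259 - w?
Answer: 45640/29429 ≈ 1.5509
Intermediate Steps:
E = 29429/163 (E = 2 - 87309/(-489) = 2 - 87309*(-1)/489 = 2 - 1*(-29103/163) = 2 + 29103/163 = 29429/163 ≈ 180.55)
I(F(32, 4 + 7))/E = (259 - 1*(-21))/(29429/163) = (259 + 21)*(163/29429) = 280*(163/29429) = 45640/29429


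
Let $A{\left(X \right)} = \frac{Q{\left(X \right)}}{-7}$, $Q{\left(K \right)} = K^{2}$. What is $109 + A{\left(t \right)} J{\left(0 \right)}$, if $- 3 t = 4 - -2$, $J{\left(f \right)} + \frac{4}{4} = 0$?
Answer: $\frac{767}{7} \approx 109.57$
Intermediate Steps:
$J{\left(f \right)} = -1$ ($J{\left(f \right)} = -1 + 0 = -1$)
$t = -2$ ($t = - \frac{4 - -2}{3} = - \frac{4 + 2}{3} = \left(- \frac{1}{3}\right) 6 = -2$)
$A{\left(X \right)} = - \frac{X^{2}}{7}$ ($A{\left(X \right)} = \frac{X^{2}}{-7} = X^{2} \left(- \frac{1}{7}\right) = - \frac{X^{2}}{7}$)
$109 + A{\left(t \right)} J{\left(0 \right)} = 109 + - \frac{\left(-2\right)^{2}}{7} \left(-1\right) = 109 + \left(- \frac{1}{7}\right) 4 \left(-1\right) = 109 - - \frac{4}{7} = 109 + \frac{4}{7} = \frac{767}{7}$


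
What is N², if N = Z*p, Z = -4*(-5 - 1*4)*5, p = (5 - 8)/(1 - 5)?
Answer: 18225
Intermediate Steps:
p = ¾ (p = -3/(-4) = -3*(-¼) = ¾ ≈ 0.75000)
Z = 180 (Z = -4*(-5 - 4)*5 = -4*(-9)*5 = 36*5 = 180)
N = 135 (N = 180*(¾) = 135)
N² = 135² = 18225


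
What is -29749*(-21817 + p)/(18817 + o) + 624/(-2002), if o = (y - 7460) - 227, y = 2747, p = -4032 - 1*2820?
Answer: 65670971189/1068529 ≈ 61459.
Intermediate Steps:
p = -6852 (p = -4032 - 2820 = -6852)
o = -4940 (o = (2747 - 7460) - 227 = -4713 - 227 = -4940)
-29749*(-21817 + p)/(18817 + o) + 624/(-2002) = -29749*(-21817 - 6852)/(18817 - 4940) + 624/(-2002) = -29749/(13877/(-28669)) + 624*(-1/2002) = -29749/(13877*(-1/28669)) - 24/77 = -29749/(-13877/28669) - 24/77 = -29749*(-28669/13877) - 24/77 = 852874081/13877 - 24/77 = 65670971189/1068529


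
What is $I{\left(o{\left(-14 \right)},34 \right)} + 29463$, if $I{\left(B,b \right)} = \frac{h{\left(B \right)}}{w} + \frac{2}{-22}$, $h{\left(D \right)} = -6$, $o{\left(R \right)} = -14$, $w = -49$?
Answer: $\frac{15880574}{539} \approx 29463.0$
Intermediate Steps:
$I{\left(B,b \right)} = \frac{17}{539}$ ($I{\left(B,b \right)} = - \frac{6}{-49} + \frac{2}{-22} = \left(-6\right) \left(- \frac{1}{49}\right) + 2 \left(- \frac{1}{22}\right) = \frac{6}{49} - \frac{1}{11} = \frac{17}{539}$)
$I{\left(o{\left(-14 \right)},34 \right)} + 29463 = \frac{17}{539} + 29463 = \frac{15880574}{539}$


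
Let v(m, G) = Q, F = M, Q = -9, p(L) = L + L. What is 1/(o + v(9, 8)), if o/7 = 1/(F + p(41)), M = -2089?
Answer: -2007/18070 ≈ -0.11107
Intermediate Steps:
p(L) = 2*L
F = -2089
v(m, G) = -9
o = -7/2007 (o = 7/(-2089 + 2*41) = 7/(-2089 + 82) = 7/(-2007) = 7*(-1/2007) = -7/2007 ≈ -0.0034878)
1/(o + v(9, 8)) = 1/(-7/2007 - 9) = 1/(-18070/2007) = -2007/18070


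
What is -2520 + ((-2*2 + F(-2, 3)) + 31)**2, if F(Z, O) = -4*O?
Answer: -2295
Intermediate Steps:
-2520 + ((-2*2 + F(-2, 3)) + 31)**2 = -2520 + ((-2*2 - 4*3) + 31)**2 = -2520 + ((-4 - 12) + 31)**2 = -2520 + (-16 + 31)**2 = -2520 + 15**2 = -2520 + 225 = -2295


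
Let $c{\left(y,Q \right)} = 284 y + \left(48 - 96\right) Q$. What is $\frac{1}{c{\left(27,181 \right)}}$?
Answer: $- \frac{1}{1020} \approx -0.00098039$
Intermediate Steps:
$c{\left(y,Q \right)} = - 48 Q + 284 y$ ($c{\left(y,Q \right)} = 284 y + \left(48 - 96\right) Q = 284 y - 48 Q = - 48 Q + 284 y$)
$\frac{1}{c{\left(27,181 \right)}} = \frac{1}{\left(-48\right) 181 + 284 \cdot 27} = \frac{1}{-8688 + 7668} = \frac{1}{-1020} = - \frac{1}{1020}$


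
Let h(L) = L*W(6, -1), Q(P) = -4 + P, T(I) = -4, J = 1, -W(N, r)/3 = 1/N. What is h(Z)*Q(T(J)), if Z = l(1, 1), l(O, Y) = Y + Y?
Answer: 8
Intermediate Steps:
W(N, r) = -3/N
l(O, Y) = 2*Y
Z = 2 (Z = 2*1 = 2)
h(L) = -L/2 (h(L) = L*(-3/6) = L*(-3*⅙) = L*(-½) = -L/2)
h(Z)*Q(T(J)) = (-½*2)*(-4 - 4) = -1*(-8) = 8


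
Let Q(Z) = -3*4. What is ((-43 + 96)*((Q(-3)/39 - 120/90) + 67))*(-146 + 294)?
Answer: 19994356/39 ≈ 5.1268e+5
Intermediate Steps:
Q(Z) = -12
((-43 + 96)*((Q(-3)/39 - 120/90) + 67))*(-146 + 294) = ((-43 + 96)*((-12/39 - 120/90) + 67))*(-146 + 294) = (53*((-12*1/39 - 120*1/90) + 67))*148 = (53*((-4/13 - 4/3) + 67))*148 = (53*(-64/39 + 67))*148 = (53*(2549/39))*148 = (135097/39)*148 = 19994356/39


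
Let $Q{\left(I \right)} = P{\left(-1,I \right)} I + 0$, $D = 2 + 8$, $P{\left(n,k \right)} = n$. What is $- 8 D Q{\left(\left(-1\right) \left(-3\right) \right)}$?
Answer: $240$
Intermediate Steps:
$D = 10$
$Q{\left(I \right)} = - I$ ($Q{\left(I \right)} = - I + 0 = - I$)
$- 8 D Q{\left(\left(-1\right) \left(-3\right) \right)} = \left(-8\right) 10 \left(- \left(-1\right) \left(-3\right)\right) = - 80 \left(\left(-1\right) 3\right) = \left(-80\right) \left(-3\right) = 240$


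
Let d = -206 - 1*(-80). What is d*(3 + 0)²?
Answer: -1134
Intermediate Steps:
d = -126 (d = -206 + 80 = -126)
d*(3 + 0)² = -126*(3 + 0)² = -126*3² = -126*9 = -1134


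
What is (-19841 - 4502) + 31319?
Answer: 6976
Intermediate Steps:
(-19841 - 4502) + 31319 = -24343 + 31319 = 6976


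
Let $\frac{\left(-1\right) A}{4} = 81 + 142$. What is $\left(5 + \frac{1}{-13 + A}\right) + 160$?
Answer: $\frac{149324}{905} \approx 165.0$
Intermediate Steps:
$A = -892$ ($A = - 4 \left(81 + 142\right) = \left(-4\right) 223 = -892$)
$\left(5 + \frac{1}{-13 + A}\right) + 160 = \left(5 + \frac{1}{-13 - 892}\right) + 160 = \left(5 + \frac{1}{-905}\right) + 160 = \left(5 - \frac{1}{905}\right) + 160 = \frac{4524}{905} + 160 = \frac{149324}{905}$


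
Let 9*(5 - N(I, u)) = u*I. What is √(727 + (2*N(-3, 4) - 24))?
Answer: √6441/3 ≈ 26.752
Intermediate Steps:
N(I, u) = 5 - I*u/9 (N(I, u) = 5 - u*I/9 = 5 - I*u/9)
√(727 + (2*N(-3, 4) - 24)) = √(727 + (2*(5 - ⅑*(-3)*4) - 24)) = √(727 + (2*(5 + 4/3) - 24)) = √(727 + (2*(19/3) - 24)) = √(727 + (38/3 - 24)) = √(727 - 34/3) = √(2147/3) = √6441/3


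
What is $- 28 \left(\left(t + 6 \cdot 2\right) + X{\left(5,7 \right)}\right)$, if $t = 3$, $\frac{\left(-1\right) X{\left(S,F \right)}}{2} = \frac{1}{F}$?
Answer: $-412$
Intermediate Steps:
$X{\left(S,F \right)} = - \frac{2}{F}$
$- 28 \left(\left(t + 6 \cdot 2\right) + X{\left(5,7 \right)}\right) = - 28 \left(\left(3 + 6 \cdot 2\right) - \frac{2}{7}\right) = - 28 \left(\left(3 + 12\right) - \frac{2}{7}\right) = - 28 \left(15 - \frac{2}{7}\right) = \left(-28\right) \frac{103}{7} = -412$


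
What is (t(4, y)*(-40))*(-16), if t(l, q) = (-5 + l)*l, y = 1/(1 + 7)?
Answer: -2560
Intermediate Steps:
y = 1/8 ≈ 0.12500
t(l, q) = l*(-5 + l)
(t(4, y)*(-40))*(-16) = ((4*(-5 + 4))*(-40))*(-16) = ((4*(-1))*(-40))*(-16) = -4*(-40)*(-16) = 160*(-16) = -2560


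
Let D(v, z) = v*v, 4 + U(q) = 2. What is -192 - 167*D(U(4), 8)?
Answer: -860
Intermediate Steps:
U(q) = -2 (U(q) = -4 + 2 = -2)
D(v, z) = v²
-192 - 167*D(U(4), 8) = -192 - 167*(-2)² = -192 - 167*4 = -192 - 668 = -860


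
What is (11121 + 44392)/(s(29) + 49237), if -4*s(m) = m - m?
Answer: 55513/49237 ≈ 1.1275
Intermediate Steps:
s(m) = 0 (s(m) = -(m - m)/4 = -¼*0 = 0)
(11121 + 44392)/(s(29) + 49237) = (11121 + 44392)/(0 + 49237) = 55513/49237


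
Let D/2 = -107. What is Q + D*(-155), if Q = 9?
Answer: 33179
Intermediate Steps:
D = -214 (D = 2*(-107) = -214)
Q + D*(-155) = 9 - 214*(-155) = 9 + 33170 = 33179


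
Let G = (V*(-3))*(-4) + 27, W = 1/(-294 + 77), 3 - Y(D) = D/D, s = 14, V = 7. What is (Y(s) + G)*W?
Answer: -113/217 ≈ -0.52074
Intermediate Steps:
Y(D) = 2 (Y(D) = 3 - D/D = 3 - 1*1 = 3 - 1 = 2)
W = -1/217 (W = 1/(-217) = -1/217 ≈ -0.0046083)
G = 111 (G = (7*(-3))*(-4) + 27 = -21*(-4) + 27 = 84 + 27 = 111)
(Y(s) + G)*W = (2 + 111)*(-1/217) = 113*(-1/217) = -113/217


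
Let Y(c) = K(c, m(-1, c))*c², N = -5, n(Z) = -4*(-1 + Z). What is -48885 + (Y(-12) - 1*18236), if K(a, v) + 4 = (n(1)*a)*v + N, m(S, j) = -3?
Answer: -68417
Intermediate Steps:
n(Z) = 4 - 4*Z
K(a, v) = -9 (K(a, v) = -4 + (((4 - 4*1)*a)*v - 5) = -4 + (((4 - 4)*a)*v - 5) = -4 + ((0*a)*v - 5) = -4 + (0*v - 5) = -4 + (0 - 5) = -4 - 5 = -9)
Y(c) = -9*c²
-48885 + (Y(-12) - 1*18236) = -48885 + (-9*(-12)² - 1*18236) = -48885 + (-9*144 - 18236) = -48885 + (-1296 - 18236) = -48885 - 19532 = -68417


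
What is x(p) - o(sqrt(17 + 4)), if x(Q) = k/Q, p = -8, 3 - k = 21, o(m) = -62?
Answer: 257/4 ≈ 64.250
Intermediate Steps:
k = -18 (k = 3 - 1*21 = 3 - 21 = -18)
x(Q) = -18/Q
x(p) - o(sqrt(17 + 4)) = -18/(-8) - 1*(-62) = -18*(-1/8) + 62 = 9/4 + 62 = 257/4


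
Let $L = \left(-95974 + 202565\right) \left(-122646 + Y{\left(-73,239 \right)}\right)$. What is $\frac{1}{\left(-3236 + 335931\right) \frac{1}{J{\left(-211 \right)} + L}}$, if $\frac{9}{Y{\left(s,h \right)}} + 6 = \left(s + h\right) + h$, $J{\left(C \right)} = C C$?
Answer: $- \frac{158063400952}{4022585} \approx -39294.0$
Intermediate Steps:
$J{\left(C \right)} = C^{2}$
$Y{\left(s,h \right)} = \frac{9}{-6 + s + 2 h}$ ($Y{\left(s,h \right)} = \frac{9}{-6 + \left(\left(s + h\right) + h\right)} = \frac{9}{-6 + \left(\left(h + s\right) + h\right)} = \frac{9}{-6 + \left(s + 2 h\right)} = \frac{9}{-6 + s + 2 h}$)
$L = - \frac{1738703331765}{133}$ ($L = \left(-95974 + 202565\right) \left(-122646 + \frac{9}{-6 - 73 + 2 \cdot 239}\right) = 106591 \left(-122646 + \frac{9}{-6 - 73 + 478}\right) = 106591 \left(-122646 + \frac{9}{399}\right) = 106591 \left(-122646 + 9 \cdot \frac{1}{399}\right) = 106591 \left(-122646 + \frac{3}{133}\right) = 106591 \left(- \frac{16311915}{133}\right) = - \frac{1738703331765}{133} \approx -1.3073 \cdot 10^{10}$)
$\frac{1}{\left(-3236 + 335931\right) \frac{1}{J{\left(-211 \right)} + L}} = \frac{1}{\left(-3236 + 335931\right) \frac{1}{\left(-211\right)^{2} - \frac{1738703331765}{133}}} = \frac{1}{332695 \frac{1}{44521 - \frac{1738703331765}{133}}} = \frac{1}{332695 \frac{1}{- \frac{1738697410472}{133}}} = \frac{1}{332695 \left(- \frac{133}{1738697410472}\right)} = \frac{1}{- \frac{4022585}{158063400952}} = - \frac{158063400952}{4022585}$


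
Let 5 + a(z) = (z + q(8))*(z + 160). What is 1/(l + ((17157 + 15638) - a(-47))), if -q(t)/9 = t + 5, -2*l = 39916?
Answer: 1/31374 ≈ 3.1874e-5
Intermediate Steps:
l = -19958 (l = -½*39916 = -19958)
q(t) = -45 - 9*t (q(t) = -9*(t + 5) = -9*(5 + t) = -45 - 9*t)
a(z) = -5 + (-117 + z)*(160 + z) (a(z) = -5 + (z + (-45 - 9*8))*(z + 160) = -5 + (z + (-45 - 72))*(160 + z) = -5 + (z - 117)*(160 + z) = -5 + (-117 + z)*(160 + z))
1/(l + ((17157 + 15638) - a(-47))) = 1/(-19958 + ((17157 + 15638) - (-18725 + (-47)² + 43*(-47)))) = 1/(-19958 + (32795 - (-18725 + 2209 - 2021))) = 1/(-19958 + (32795 - 1*(-18537))) = 1/(-19958 + (32795 + 18537)) = 1/(-19958 + 51332) = 1/31374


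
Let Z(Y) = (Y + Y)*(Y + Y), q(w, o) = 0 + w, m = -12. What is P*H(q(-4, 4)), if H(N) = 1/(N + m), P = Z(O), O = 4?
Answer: -4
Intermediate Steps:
q(w, o) = w
Z(Y) = 4*Y² (Z(Y) = (2*Y)*(2*Y) = 4*Y²)
P = 64 (P = 4*4² = 4*16 = 64)
H(N) = 1/(-12 + N) (H(N) = 1/(N - 12) = 1/(-12 + N))
P*H(q(-4, 4)) = 64/(-12 - 4) = 64/(-16) = 64*(-1/16) = -4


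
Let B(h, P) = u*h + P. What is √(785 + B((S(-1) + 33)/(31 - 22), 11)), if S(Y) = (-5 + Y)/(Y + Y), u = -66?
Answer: 2*√133 ≈ 23.065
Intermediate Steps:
S(Y) = (-5 + Y)/(2*Y) (S(Y) = (-5 + Y)/((2*Y)) = (-5 + Y)*(1/(2*Y)) = (-5 + Y)/(2*Y))
B(h, P) = P - 66*h (B(h, P) = -66*h + P = P - 66*h)
√(785 + B((S(-1) + 33)/(31 - 22), 11)) = √(785 + (11 - 66*((½)*(-5 - 1)/(-1) + 33)/(31 - 22))) = √(785 + (11 - 66*((½)*(-1)*(-6) + 33)/9)) = √(785 + (11 - 66*(3 + 33)/9)) = √(785 + (11 - 2376/9)) = √(785 + (11 - 66*4)) = √(785 + (11 - 264)) = √(785 - 253) = √532 = 2*√133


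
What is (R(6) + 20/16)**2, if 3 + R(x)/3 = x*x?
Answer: 160801/16 ≈ 10050.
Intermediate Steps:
R(x) = -9 + 3*x**2 (R(x) = -9 + 3*(x*x) = -9 + 3*x**2)
(R(6) + 20/16)**2 = ((-9 + 3*6**2) + 20/16)**2 = ((-9 + 3*36) + 20*(1/16))**2 = ((-9 + 108) + 5/4)**2 = (99 + 5/4)**2 = (401/4)**2 = 160801/16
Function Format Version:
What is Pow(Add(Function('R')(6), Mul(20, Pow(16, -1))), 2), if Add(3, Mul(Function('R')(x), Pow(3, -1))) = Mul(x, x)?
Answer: Rational(160801, 16) ≈ 10050.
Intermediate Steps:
Function('R')(x) = Add(-9, Mul(3, Pow(x, 2))) (Function('R')(x) = Add(-9, Mul(3, Mul(x, x))) = Add(-9, Mul(3, Pow(x, 2))))
Pow(Add(Function('R')(6), Mul(20, Pow(16, -1))), 2) = Pow(Add(Add(-9, Mul(3, Pow(6, 2))), Mul(20, Pow(16, -1))), 2) = Pow(Add(Add(-9, Mul(3, 36)), Mul(20, Rational(1, 16))), 2) = Pow(Add(Add(-9, 108), Rational(5, 4)), 2) = Pow(Add(99, Rational(5, 4)), 2) = Pow(Rational(401, 4), 2) = Rational(160801, 16)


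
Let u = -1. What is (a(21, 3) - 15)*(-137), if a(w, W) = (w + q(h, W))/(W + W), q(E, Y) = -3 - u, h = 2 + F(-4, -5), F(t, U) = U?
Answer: 9727/6 ≈ 1621.2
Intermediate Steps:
h = -3 (h = 2 - 5 = -3)
q(E, Y) = -2 (q(E, Y) = -3 - 1*(-1) = -3 + 1 = -2)
a(w, W) = (-2 + w)/(2*W) (a(w, W) = (w - 2)/(W + W) = (-2 + w)/((2*W)) = (-2 + w)*(1/(2*W)) = (-2 + w)/(2*W))
(a(21, 3) - 15)*(-137) = ((1/2)*(-2 + 21)/3 - 15)*(-137) = ((1/2)*(1/3)*19 - 15)*(-137) = (19/6 - 15)*(-137) = -71/6*(-137) = 9727/6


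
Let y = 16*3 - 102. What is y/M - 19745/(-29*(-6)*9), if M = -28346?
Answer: -279803603/22194918 ≈ -12.607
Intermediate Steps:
y = -54 (y = 48 - 102 = -54)
y/M - 19745/(-29*(-6)*9) = -54/(-28346) - 19745/(-29*(-6)*9) = -54*(-1/28346) - 19745/(174*9) = 27/14173 - 19745/1566 = -279803603/22194918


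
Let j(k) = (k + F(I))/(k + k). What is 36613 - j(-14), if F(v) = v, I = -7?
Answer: 146449/4 ≈ 36612.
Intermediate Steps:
j(k) = (-7 + k)/(2*k) (j(k) = (k - 7)/(k + k) = (-7 + k)/((2*k)) = (-7 + k)*(1/(2*k)) = (-7 + k)/(2*k))
36613 - j(-14) = 36613 - (-7 - 14)/(2*(-14)) = 36613 - (-1)*(-21)/(2*14) = 36613 - 1*¾ = 36613 - ¾ = 146449/4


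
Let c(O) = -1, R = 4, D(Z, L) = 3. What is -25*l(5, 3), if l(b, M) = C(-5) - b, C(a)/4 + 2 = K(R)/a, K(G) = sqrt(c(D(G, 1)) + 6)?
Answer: 325 + 20*sqrt(5) ≈ 369.72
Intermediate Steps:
K(G) = sqrt(5) (K(G) = sqrt(-1 + 6) = sqrt(5))
C(a) = -8 + 4*sqrt(5)/a (C(a) = -8 + 4*(sqrt(5)/a) = -8 + 4*sqrt(5)/a)
l(b, M) = -8 - b - 4*sqrt(5)/5 (l(b, M) = (-8 + 4*sqrt(5)/(-5)) - b = (-8 + 4*sqrt(5)*(-1/5)) - b = (-8 - 4*sqrt(5)/5) - b = -8 - b - 4*sqrt(5)/5)
-25*l(5, 3) = -25*(-8 - 1*5 - 4*sqrt(5)/5) = -25*(-8 - 5 - 4*sqrt(5)/5) = -25*(-13 - 4*sqrt(5)/5) = 325 + 20*sqrt(5)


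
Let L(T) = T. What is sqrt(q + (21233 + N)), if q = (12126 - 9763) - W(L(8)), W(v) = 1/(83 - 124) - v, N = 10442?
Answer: sqrt(57231367)/41 ≈ 184.52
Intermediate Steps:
W(v) = -1/41 - v (W(v) = 1/(-41) - v = -1/41 - v)
q = 97212/41 (q = (12126 - 9763) - (-1/41 - 1*8) = 2363 - (-1/41 - 8) = 2363 - 1*(-329/41) = 2363 + 329/41 = 97212/41 ≈ 2371.0)
sqrt(q + (21233 + N)) = sqrt(97212/41 + (21233 + 10442)) = sqrt(97212/41 + 31675) = sqrt(1395887/41) = sqrt(57231367)/41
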